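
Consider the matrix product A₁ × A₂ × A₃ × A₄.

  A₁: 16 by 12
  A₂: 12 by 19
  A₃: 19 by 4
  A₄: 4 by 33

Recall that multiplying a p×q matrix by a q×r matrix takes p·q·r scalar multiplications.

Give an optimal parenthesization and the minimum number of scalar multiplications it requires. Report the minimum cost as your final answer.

3792

Adjacent pairs: A₁A₂ = 16·12·19 = 3648; A₂A₃ = 12·19·4 = 912; A₃A₄ = 19·4·33 = 2508.
Length 3: A₁..A₃: k=1: 0+912+16·12·4=1680; k=2: 3648+0+16·19·4=4864 → min 1680 | A₂..A₄: k=2: 0+2508+12·19·33=10032; k=3: 912+0+12·4·33=2496 → min 2496.
Length 4: A₁..A₄: k=1: 0+2496+16·12·33=8832; k=2: 3648+2508+16·19·33=16188; k=3: 1680+0+16·4·33=3792 → min 3792.
Optimal parenthesization: ((A₁ × (A₂ × A₃)) × A₄) with cost 3792.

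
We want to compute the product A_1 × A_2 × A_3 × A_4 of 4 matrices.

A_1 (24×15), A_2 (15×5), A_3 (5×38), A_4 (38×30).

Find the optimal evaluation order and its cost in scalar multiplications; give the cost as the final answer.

Adjacent pairs: A_1A_2 = 24·15·5 = 1800; A_2A_3 = 15·5·38 = 2850; A_3A_4 = 5·38·30 = 5700.
Length 3: A_1..A_3: k=1: 0+2850+24·15·38=16530; k=2: 1800+0+24·5·38=6360 → min 6360 | A_2..A_4: k=2: 0+5700+15·5·30=7950; k=3: 2850+0+15·38·30=19950 → min 7950.
Length 4: A_1..A_4: k=1: 0+7950+24·15·30=18750; k=2: 1800+5700+24·5·30=11100; k=3: 6360+0+24·38·30=33720 → min 11100.
Optimal parenthesization: ((A_1 × A_2) × (A_3 × A_4)) with cost 11100.

11100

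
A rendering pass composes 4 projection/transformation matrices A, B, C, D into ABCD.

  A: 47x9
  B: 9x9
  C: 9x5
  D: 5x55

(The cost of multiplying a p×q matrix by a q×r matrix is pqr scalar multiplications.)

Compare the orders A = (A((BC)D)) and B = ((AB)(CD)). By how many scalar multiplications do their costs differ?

Order A = (A((BC)D)): (BC): 9×9 by 9×5 → 9×5, cost 9·9·5 = 405; ((BC)D): 9×5 by 5×55 → 9×55, cost 9·5·55 = 2475; cumulative 2880; (A((BC)D)): 47×9 by 9×55 → 47×55, cost 47·9·55 = 23265; cumulative 26145. Total 26145.
Order B = ((AB)(CD)): (AB): 47×9 by 9×9 → 47×9, cost 47·9·9 = 3807; (CD): 9×5 by 5×55 → 9×55, cost 9·5·55 = 2475; ((AB)(CD)): 47×9 by 9×55 → 47×55, cost 47·9·55 = 23265; cumulative 29547. Total 29547.
Difference: |26145 − 29547| = 3402.

3402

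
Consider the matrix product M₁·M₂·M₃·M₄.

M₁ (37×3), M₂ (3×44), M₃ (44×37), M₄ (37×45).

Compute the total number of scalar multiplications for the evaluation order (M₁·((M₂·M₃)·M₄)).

(M₂·M₃): 3×44 by 44×37 → 3×37, cost 3·44·37 = 4884
((M₂·M₃)·M₄): 3×37 by 37×45 → 3×45, cost 3·37·45 = 4995; cumulative 9879
(M₁·((M₂·M₃)·M₄)): 37×3 by 3×45 → 37×45, cost 37·3·45 = 4995; cumulative 14874
Total: 14874 scalar multiplications.

14874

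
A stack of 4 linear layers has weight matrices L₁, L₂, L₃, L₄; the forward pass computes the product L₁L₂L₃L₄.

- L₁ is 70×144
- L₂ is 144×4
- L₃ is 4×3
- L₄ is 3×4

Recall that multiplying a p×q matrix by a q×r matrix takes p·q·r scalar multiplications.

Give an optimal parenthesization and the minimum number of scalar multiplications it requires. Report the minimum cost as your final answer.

32808

Adjacent pairs: L₁L₂ = 70·144·4 = 40320; L₂L₃ = 144·4·3 = 1728; L₃L₄ = 4·3·4 = 48.
Length 3: L₁..L₃: k=1: 0+1728+70·144·3=31968; k=2: 40320+0+70·4·3=41160 → min 31968 | L₂..L₄: k=2: 0+48+144·4·4=2352; k=3: 1728+0+144·3·4=3456 → min 2352.
Length 4: L₁..L₄: k=1: 0+2352+70·144·4=42672; k=2: 40320+48+70·4·4=41488; k=3: 31968+0+70·3·4=32808 → min 32808.
Optimal parenthesization: ((L₁(L₂L₃))L₄) with cost 32808.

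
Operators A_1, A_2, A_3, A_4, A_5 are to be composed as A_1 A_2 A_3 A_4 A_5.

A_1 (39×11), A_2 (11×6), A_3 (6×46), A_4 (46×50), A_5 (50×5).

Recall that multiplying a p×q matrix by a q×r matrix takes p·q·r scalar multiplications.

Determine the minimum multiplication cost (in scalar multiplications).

Adjacent pairs: A_1A_2 = 39·11·6 = 2574; A_2A_3 = 11·6·46 = 3036; A_3A_4 = 6·46·50 = 13800; A_4A_5 = 46·50·5 = 11500.
Length 3: A_1..A_3: k=1: 0+3036+39·11·46=22770; k=2: 2574+0+39·6·46=13338 → min 13338 | A_2..A_4: k=2: 0+13800+11·6·50=17100; k=3: 3036+0+11·46·50=28336 → min 17100 | A_3..A_5: k=3: 0+11500+6·46·5=12880; k=4: 13800+0+6·50·5=15300 → min 12880.
Length 4: A_1..A_4: k=1: 0+17100+39·11·50=38550; k=2: 2574+13800+39·6·50=28074; k=3: 13338+0+39·46·50=103038 → min 28074 | A_2..A_5: k=2: 0+12880+11·6·5=13210; k=3: 3036+11500+11·46·5=17066; k=4: 17100+0+11·50·5=19850 → min 13210.
Length 5: A_1..A_5: k=1: 0+13210+39·11·5=15355; k=2: 2574+12880+39·6·5=16624; k=3: 13338+11500+39·46·5=33808; k=4: 28074+0+39·50·5=37824 → min 15355.
Optimal order: (A_1 (A_2 (A_3 (A_4 A_5)))) with cost 15355.

15355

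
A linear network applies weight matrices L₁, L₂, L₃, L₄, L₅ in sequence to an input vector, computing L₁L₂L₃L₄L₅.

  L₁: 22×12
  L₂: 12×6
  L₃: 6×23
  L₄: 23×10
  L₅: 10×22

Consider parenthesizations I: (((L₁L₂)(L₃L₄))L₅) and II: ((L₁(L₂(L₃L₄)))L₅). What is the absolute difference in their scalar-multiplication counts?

456

Order I = (((L₁L₂)(L₃L₄))L₅): (L₁L₂): 22×12 by 12×6 → 22×6, cost 22·12·6 = 1584; (L₃L₄): 6×23 by 23×10 → 6×10, cost 6·23·10 = 1380; ((L₁L₂)(L₃L₄)): 22×6 by 6×10 → 22×10, cost 22·6·10 = 1320; cumulative 4284; (((L₁L₂)(L₃L₄))L₅): 22×10 by 10×22 → 22×22, cost 22·10·22 = 4840; cumulative 9124. Total 9124.
Order II = ((L₁(L₂(L₃L₄)))L₅): (L₃L₄): 6×23 by 23×10 → 6×10, cost 6·23·10 = 1380; (L₂(L₃L₄)): 12×6 by 6×10 → 12×10, cost 12·6·10 = 720; cumulative 2100; (L₁(L₂(L₃L₄))): 22×12 by 12×10 → 22×10, cost 22·12·10 = 2640; cumulative 4740; ((L₁(L₂(L₃L₄)))L₅): 22×10 by 10×22 → 22×22, cost 22·10·22 = 4840; cumulative 9580. Total 9580.
Difference: |9124 − 9580| = 456.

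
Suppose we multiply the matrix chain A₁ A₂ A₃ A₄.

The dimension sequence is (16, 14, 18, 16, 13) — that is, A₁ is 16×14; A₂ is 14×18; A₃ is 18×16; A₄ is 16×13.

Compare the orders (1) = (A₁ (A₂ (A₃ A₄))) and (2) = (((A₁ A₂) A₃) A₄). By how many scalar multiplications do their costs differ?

2036

Order (1) = (A₁ (A₂ (A₃ A₄))): (A₃ A₄): 18×16 by 16×13 → 18×13, cost 18·16·13 = 3744; (A₂ (A₃ A₄)): 14×18 by 18×13 → 14×13, cost 14·18·13 = 3276; cumulative 7020; (A₁ (A₂ (A₃ A₄))): 16×14 by 14×13 → 16×13, cost 16·14·13 = 2912; cumulative 9932. Total 9932.
Order (2) = (((A₁ A₂) A₃) A₄): (A₁ A₂): 16×14 by 14×18 → 16×18, cost 16·14·18 = 4032; ((A₁ A₂) A₃): 16×18 by 18×16 → 16×16, cost 16·18·16 = 4608; cumulative 8640; (((A₁ A₂) A₃) A₄): 16×16 by 16×13 → 16×13, cost 16·16·13 = 3328; cumulative 11968. Total 11968.
Difference: |9932 − 11968| = 2036.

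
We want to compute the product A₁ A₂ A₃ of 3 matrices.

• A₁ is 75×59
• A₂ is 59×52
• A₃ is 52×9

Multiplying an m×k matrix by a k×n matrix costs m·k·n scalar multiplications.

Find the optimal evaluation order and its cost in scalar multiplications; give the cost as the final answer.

(A₁ (A₂ A₃)): cost 67437.
((A₁ A₂) A₃): cost 265200.
Optimal: (A₁ (A₂ A₃)) with cost 67437.

67437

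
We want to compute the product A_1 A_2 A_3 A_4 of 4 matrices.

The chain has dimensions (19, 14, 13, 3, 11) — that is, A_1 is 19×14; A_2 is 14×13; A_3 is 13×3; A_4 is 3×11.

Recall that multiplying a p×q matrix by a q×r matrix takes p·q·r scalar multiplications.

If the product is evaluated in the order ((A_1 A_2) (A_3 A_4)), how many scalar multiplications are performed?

6604

(A_1 A_2): 19×14 by 14×13 → 19×13, cost 19·14·13 = 3458
(A_3 A_4): 13×3 by 3×11 → 13×11, cost 13·3·11 = 429
((A_1 A_2) (A_3 A_4)): 19×13 by 13×11 → 19×11, cost 19·13·11 = 2717; cumulative 6604
Total: 6604 scalar multiplications.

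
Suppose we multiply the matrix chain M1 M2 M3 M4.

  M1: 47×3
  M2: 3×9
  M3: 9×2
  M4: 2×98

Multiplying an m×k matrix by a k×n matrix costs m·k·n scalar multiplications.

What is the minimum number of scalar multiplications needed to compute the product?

Adjacent pairs: M1M2 = 47·3·9 = 1269; M2M3 = 3·9·2 = 54; M3M4 = 9·2·98 = 1764.
Length 3: M1..M3: k=1: 0+54+47·3·2=336; k=2: 1269+0+47·9·2=2115 → min 336 | M2..M4: k=2: 0+1764+3·9·98=4410; k=3: 54+0+3·2·98=642 → min 642.
Length 4: M1..M4: k=1: 0+642+47·3·98=14460; k=2: 1269+1764+47·9·98=44487; k=3: 336+0+47·2·98=9548 → min 9548.
Optimal order: ((M1 (M2 M3)) M4) with cost 9548.

9548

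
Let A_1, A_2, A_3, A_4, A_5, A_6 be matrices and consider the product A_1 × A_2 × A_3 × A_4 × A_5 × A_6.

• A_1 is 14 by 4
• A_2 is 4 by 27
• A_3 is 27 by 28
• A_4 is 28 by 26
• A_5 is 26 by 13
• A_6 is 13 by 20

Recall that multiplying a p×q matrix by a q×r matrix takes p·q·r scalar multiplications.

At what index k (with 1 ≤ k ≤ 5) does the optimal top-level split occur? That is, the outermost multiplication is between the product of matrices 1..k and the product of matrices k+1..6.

1

Adjacent pairs: A_1A_2 = 14·4·27 = 1512; A_2A_3 = 4·27·28 = 3024; A_3A_4 = 27·28·26 = 19656; A_4A_5 = 28·26·13 = 9464; A_5A_6 = 26·13·20 = 6760.
Length 3: A_1..A_3: k=1: 0+3024+14·4·28=4592; k=2: 1512+0+14·27·28=12096 → min 4592 | A_2..A_4: k=2: 0+19656+4·27·26=22464; k=3: 3024+0+4·28·26=5936 → min 5936 | A_3..A_5: k=3: 0+9464+27·28·13=19292; k=4: 19656+0+27·26·13=28782 → min 19292 | A_4..A_6: k=4: 0+6760+28·26·20=21320; k=5: 9464+0+28·13·20=16744 → min 16744.
Length 4: A_1..A_4: k=1: 0+5936+14·4·26=7392; k=2: 1512+19656+14·27·26=30996; k=3: 4592+0+14·28·26=14784 → min 7392 | A_2..A_5: k=2: 0+19292+4·27·13=20696; k=3: 3024+9464+4·28·13=13944; k=4: 5936+0+4·26·13=7288 → min 7288 | A_3..A_6: k=3: 0+16744+27·28·20=31864; k=4: 19656+6760+27·26·20=40456; k=5: 19292+0+27·13·20=26312 → min 26312.
Length 5: A_1..A_5: k=1: 0+7288+14·4·13=8016; k=2: 1512+19292+14·27·13=25718; k=3: 4592+9464+14·28·13=19152; k=4: 7392+0+14·26·13=12124 → min 8016 | A_2..A_6: k=2: 0+26312+4·27·20=28472; k=3: 3024+16744+4·28·20=22008; k=4: 5936+6760+4·26·20=14776; k=5: 7288+0+4·13·20=8328 → min 8328.
Top-level splits: k=1: (A_1..A_1)·(A_2..A_6) → 0+8328+14·4·20 = 9448; k=2: (A_1..A_2)·(A_3..A_6) → 1512+26312+14·27·20 = 35384; k=3: (A_1..A_3)·(A_4..A_6) → 4592+16744+14·28·20 = 29176; k=4: (A_1..A_4)·(A_5..A_6) → 7392+6760+14·26·20 = 21432; k=5: (A_1..A_5)·(A_6..A_6) → 8016+0+14·13·20 = 11656.
Best split is after A_1, i.e. k = 1.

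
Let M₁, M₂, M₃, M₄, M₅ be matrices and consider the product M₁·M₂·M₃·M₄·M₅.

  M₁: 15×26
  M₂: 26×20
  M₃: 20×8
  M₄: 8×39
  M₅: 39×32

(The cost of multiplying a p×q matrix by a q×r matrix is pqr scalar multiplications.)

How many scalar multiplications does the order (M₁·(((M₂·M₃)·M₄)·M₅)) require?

(M₂·M₃): 26×20 by 20×8 → 26×8, cost 26·20·8 = 4160
((M₂·M₃)·M₄): 26×8 by 8×39 → 26×39, cost 26·8·39 = 8112; cumulative 12272
(((M₂·M₃)·M₄)·M₅): 26×39 by 39×32 → 26×32, cost 26·39·32 = 32448; cumulative 44720
(M₁·(((M₂·M₃)·M₄)·M₅)): 15×26 by 26×32 → 15×32, cost 15·26·32 = 12480; cumulative 57200
Total: 57200 scalar multiplications.

57200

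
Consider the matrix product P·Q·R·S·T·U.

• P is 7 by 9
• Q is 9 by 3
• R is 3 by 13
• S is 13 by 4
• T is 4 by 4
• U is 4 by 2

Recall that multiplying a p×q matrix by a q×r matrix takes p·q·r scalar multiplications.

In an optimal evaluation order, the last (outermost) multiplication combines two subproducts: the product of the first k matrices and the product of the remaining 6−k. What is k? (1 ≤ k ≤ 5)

Adjacent pairs: PQ = 7·9·3 = 189; QR = 9·3·13 = 351; RS = 3·13·4 = 156; ST = 13·4·4 = 208; TU = 4·4·2 = 32.
Length 3: P..R: k=1: 0+351+7·9·13=1170; k=2: 189+0+7·3·13=462 → min 462 | Q..S: k=2: 0+156+9·3·4=264; k=3: 351+0+9·13·4=819 → min 264 | R..T: k=3: 0+208+3·13·4=364; k=4: 156+0+3·4·4=204 → min 204 | S..U: k=4: 0+32+13·4·2=136; k=5: 208+0+13·4·2=312 → min 136.
Length 4: P..S: k=1: 0+264+7·9·4=516; k=2: 189+156+7·3·4=429; k=3: 462+0+7·13·4=826 → min 429 | Q..T: k=2: 0+204+9·3·4=312; k=3: 351+208+9·13·4=1027; k=4: 264+0+9·4·4=408 → min 312 | R..U: k=3: 0+136+3·13·2=214; k=4: 156+32+3·4·2=212; k=5: 204+0+3·4·2=228 → min 212.
Length 5: P..T: k=1: 0+312+7·9·4=564; k=2: 189+204+7·3·4=477; k=3: 462+208+7·13·4=1034; k=4: 429+0+7·4·4=541 → min 477 | Q..U: k=2: 0+212+9·3·2=266; k=3: 351+136+9·13·2=721; k=4: 264+32+9·4·2=368; k=5: 312+0+9·4·2=384 → min 266.
Top-level splits: k=1: (P..P)·(Q..U) → 0+266+7·9·2 = 392; k=2: (P..Q)·(R..U) → 189+212+7·3·2 = 443; k=3: (P..R)·(S..U) → 462+136+7·13·2 = 780; k=4: (P..S)·(T..U) → 429+32+7·4·2 = 517; k=5: (P..T)·(U..U) → 477+0+7·4·2 = 533.
Best split is after P, i.e. k = 1.

1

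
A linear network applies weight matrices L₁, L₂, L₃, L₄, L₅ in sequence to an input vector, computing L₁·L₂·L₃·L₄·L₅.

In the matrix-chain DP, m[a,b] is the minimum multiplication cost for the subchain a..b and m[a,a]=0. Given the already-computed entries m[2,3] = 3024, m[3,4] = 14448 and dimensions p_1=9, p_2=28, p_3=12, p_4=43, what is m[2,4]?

7668

m[2,4] = min over k∈[2,3] of m[2,k]+m[k+1,4]+p_{1}·p_k·p_{4}.
k=2: 0 + 14448 + 9·28·43 = 25284; k=3: 3024 + 0 + 9·12·43 = 7668.
Minimum: 7668 at k=3.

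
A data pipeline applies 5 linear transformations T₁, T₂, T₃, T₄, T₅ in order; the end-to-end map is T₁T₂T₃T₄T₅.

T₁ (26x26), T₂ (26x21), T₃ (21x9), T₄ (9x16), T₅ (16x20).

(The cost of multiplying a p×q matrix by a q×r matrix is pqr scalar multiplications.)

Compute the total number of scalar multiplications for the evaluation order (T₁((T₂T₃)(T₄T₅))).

25994

(T₂T₃): 26×21 by 21×9 → 26×9, cost 26·21·9 = 4914
(T₄T₅): 9×16 by 16×20 → 9×20, cost 9·16·20 = 2880
((T₂T₃)(T₄T₅)): 26×9 by 9×20 → 26×20, cost 26·9·20 = 4680; cumulative 12474
(T₁((T₂T₃)(T₄T₅))): 26×26 by 26×20 → 26×20, cost 26·26·20 = 13520; cumulative 25994
Total: 25994 scalar multiplications.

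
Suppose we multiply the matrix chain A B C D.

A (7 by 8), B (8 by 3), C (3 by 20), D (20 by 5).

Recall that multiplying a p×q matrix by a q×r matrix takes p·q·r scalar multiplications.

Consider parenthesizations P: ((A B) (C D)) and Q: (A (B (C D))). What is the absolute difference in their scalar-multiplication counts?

127

Order P = ((A B) (C D)): (A B): 7×8 by 8×3 → 7×3, cost 7·8·3 = 168; (C D): 3×20 by 20×5 → 3×5, cost 3·20·5 = 300; ((A B) (C D)): 7×3 by 3×5 → 7×5, cost 7·3·5 = 105; cumulative 573. Total 573.
Order Q = (A (B (C D))): (C D): 3×20 by 20×5 → 3×5, cost 3·20·5 = 300; (B (C D)): 8×3 by 3×5 → 8×5, cost 8·3·5 = 120; cumulative 420; (A (B (C D))): 7×8 by 8×5 → 7×5, cost 7·8·5 = 280; cumulative 700. Total 700.
Difference: |573 − 700| = 127.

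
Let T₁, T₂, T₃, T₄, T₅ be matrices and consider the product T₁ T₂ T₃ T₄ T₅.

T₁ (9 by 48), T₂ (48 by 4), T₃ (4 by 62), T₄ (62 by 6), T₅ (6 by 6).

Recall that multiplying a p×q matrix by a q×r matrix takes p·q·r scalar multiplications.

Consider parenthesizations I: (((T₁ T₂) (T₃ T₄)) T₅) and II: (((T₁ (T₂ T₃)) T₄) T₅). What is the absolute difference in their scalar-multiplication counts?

38604

Order I = (((T₁ T₂) (T₃ T₄)) T₅): (T₁ T₂): 9×48 by 48×4 → 9×4, cost 9·48·4 = 1728; (T₃ T₄): 4×62 by 62×6 → 4×6, cost 4·62·6 = 1488; ((T₁ T₂) (T₃ T₄)): 9×4 by 4×6 → 9×6, cost 9·4·6 = 216; cumulative 3432; (((T₁ T₂) (T₃ T₄)) T₅): 9×6 by 6×6 → 9×6, cost 9·6·6 = 324; cumulative 3756. Total 3756.
Order II = (((T₁ (T₂ T₃)) T₄) T₅): (T₂ T₃): 48×4 by 4×62 → 48×62, cost 48·4·62 = 11904; (T₁ (T₂ T₃)): 9×48 by 48×62 → 9×62, cost 9·48·62 = 26784; cumulative 38688; ((T₁ (T₂ T₃)) T₄): 9×62 by 62×6 → 9×6, cost 9·62·6 = 3348; cumulative 42036; (((T₁ (T₂ T₃)) T₄) T₅): 9×6 by 6×6 → 9×6, cost 9·6·6 = 324; cumulative 42360. Total 42360.
Difference: |3756 − 42360| = 38604.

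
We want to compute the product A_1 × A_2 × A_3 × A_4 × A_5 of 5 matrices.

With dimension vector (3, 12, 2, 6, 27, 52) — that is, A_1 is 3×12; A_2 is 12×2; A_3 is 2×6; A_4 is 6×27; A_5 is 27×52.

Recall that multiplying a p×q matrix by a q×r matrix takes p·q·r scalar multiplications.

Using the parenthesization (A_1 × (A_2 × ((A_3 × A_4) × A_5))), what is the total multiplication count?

(A_3 × A_4): 2×6 by 6×27 → 2×27, cost 2·6·27 = 324
((A_3 × A_4) × A_5): 2×27 by 27×52 → 2×52, cost 2·27·52 = 2808; cumulative 3132
(A_2 × ((A_3 × A_4) × A_5)): 12×2 by 2×52 → 12×52, cost 12·2·52 = 1248; cumulative 4380
(A_1 × (A_2 × ((A_3 × A_4) × A_5))): 3×12 by 12×52 → 3×52, cost 3·12·52 = 1872; cumulative 6252
Total: 6252 scalar multiplications.

6252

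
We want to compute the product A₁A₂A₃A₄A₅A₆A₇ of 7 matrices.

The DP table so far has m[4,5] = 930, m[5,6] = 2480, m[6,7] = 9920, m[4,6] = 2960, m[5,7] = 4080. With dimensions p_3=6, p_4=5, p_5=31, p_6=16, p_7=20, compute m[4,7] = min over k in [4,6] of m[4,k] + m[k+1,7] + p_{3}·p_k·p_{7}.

4680

m[4,7] = min over k∈[4,6] of m[4,k]+m[k+1,7]+p_{3}·p_k·p_{7}.
k=4: 0 + 4080 + 6·5·20 = 4680; k=5: 930 + 9920 + 6·31·20 = 14570; k=6: 2960 + 0 + 6·16·20 = 4880.
Minimum: 4680 at k=4.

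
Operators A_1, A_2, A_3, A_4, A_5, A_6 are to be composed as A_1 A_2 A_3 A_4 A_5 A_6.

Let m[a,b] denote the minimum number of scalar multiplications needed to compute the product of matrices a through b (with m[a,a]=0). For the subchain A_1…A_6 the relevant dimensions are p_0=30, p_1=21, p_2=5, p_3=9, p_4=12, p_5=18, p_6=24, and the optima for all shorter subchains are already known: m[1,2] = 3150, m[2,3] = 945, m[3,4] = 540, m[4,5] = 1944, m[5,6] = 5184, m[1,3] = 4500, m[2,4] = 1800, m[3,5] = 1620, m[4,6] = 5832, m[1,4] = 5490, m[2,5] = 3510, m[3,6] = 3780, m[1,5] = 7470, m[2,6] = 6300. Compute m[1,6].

m[1,6] = min over k∈[1,5] of m[1,k]+m[k+1,6]+p_{0}·p_k·p_{6}.
k=1: 0 + 6300 + 30·21·24 = 21420; k=2: 3150 + 3780 + 30·5·24 = 10530; k=3: 4500 + 5832 + 30·9·24 = 16812; k=4: 5490 + 5184 + 30·12·24 = 19314; k=5: 7470 + 0 + 30·18·24 = 20430.
Minimum: 10530 at k=2.

10530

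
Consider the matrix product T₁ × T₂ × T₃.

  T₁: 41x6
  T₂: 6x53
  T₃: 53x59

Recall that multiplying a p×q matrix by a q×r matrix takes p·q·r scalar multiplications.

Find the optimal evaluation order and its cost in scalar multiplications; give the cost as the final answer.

33276

(T₁ × (T₂ × T₃)): cost 33276.
((T₁ × T₂) × T₃): cost 141245.
Optimal: (T₁ × (T₂ × T₃)) with cost 33276.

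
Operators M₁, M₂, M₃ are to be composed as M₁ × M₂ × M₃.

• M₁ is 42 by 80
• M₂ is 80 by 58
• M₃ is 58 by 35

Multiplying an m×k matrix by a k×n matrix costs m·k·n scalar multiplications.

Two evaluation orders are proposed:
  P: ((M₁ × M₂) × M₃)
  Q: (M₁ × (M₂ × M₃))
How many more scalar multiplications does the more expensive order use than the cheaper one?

140

Order P = ((M₁ × M₂) × M₃): (M₁ × M₂): 42×80 by 80×58 → 42×58, cost 42·80·58 = 194880; ((M₁ × M₂) × M₃): 42×58 by 58×35 → 42×35, cost 42·58·35 = 85260; cumulative 280140. Total 280140.
Order Q = (M₁ × (M₂ × M₃)): (M₂ × M₃): 80×58 by 58×35 → 80×35, cost 80·58·35 = 162400; (M₁ × (M₂ × M₃)): 42×80 by 80×35 → 42×35, cost 42·80·35 = 117600; cumulative 280000. Total 280000.
Difference: |280140 − 280000| = 140.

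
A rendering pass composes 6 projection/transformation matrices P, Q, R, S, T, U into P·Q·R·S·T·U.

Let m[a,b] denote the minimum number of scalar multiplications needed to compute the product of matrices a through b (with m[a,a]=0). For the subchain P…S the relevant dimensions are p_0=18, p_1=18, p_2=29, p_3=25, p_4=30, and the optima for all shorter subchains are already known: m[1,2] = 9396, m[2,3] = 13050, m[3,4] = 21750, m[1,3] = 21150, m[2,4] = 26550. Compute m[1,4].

m[1,4] = min over k∈[1,3] of m[1,k]+m[k+1,4]+p_{0}·p_k·p_{4}.
k=1: 0 + 26550 + 18·18·30 = 36270; k=2: 9396 + 21750 + 18·29·30 = 46806; k=3: 21150 + 0 + 18·25·30 = 34650.
Minimum: 34650 at k=3.

34650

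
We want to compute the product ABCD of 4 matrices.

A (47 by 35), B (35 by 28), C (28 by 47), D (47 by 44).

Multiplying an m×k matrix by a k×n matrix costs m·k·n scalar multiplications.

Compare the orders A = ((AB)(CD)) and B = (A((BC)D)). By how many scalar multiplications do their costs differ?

28952

Order A = ((AB)(CD)): (AB): 47×35 by 35×28 → 47×28, cost 47·35·28 = 46060; (CD): 28×47 by 47×44 → 28×44, cost 28·47·44 = 57904; ((AB)(CD)): 47×28 by 28×44 → 47×44, cost 47·28·44 = 57904; cumulative 161868. Total 161868.
Order B = (A((BC)D)): (BC): 35×28 by 28×47 → 35×47, cost 35·28·47 = 46060; ((BC)D): 35×47 by 47×44 → 35×44, cost 35·47·44 = 72380; cumulative 118440; (A((BC)D)): 47×35 by 35×44 → 47×44, cost 47·35·44 = 72380; cumulative 190820. Total 190820.
Difference: |161868 − 190820| = 28952.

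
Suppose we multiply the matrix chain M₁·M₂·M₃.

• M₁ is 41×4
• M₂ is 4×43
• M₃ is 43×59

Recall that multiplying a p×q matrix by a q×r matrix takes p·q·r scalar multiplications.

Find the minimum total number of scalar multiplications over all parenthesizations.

19824

Order (M₁·(M₂·M₃)): (M₂·M₃): 4×43 by 43×59 → 4×59, cost 4·43·59 = 10148; (M₁·(M₂·M₃)): 41×4 by 4×59 → 41×59, cost 41·4·59 = 9676; cumulative 19824. Total 19824.
Order ((M₁·M₂)·M₃): (M₁·M₂): 41×4 by 4×43 → 41×43, cost 41·4·43 = 7052; ((M₁·M₂)·M₃): 41×43 by 43×59 → 41×59, cost 41·43·59 = 104017; cumulative 111069. Total 111069.
Minimum: 19824.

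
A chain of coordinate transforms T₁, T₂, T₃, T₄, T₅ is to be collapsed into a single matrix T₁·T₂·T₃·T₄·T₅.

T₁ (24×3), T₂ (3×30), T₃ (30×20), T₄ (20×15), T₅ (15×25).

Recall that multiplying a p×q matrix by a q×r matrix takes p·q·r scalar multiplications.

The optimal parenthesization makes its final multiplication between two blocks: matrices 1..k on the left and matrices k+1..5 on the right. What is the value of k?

1

Adjacent pairs: T₁T₂ = 24·3·30 = 2160; T₂T₃ = 3·30·20 = 1800; T₃T₄ = 30·20·15 = 9000; T₄T₅ = 20·15·25 = 7500.
Length 3: T₁..T₃: k=1: 0+1800+24·3·20=3240; k=2: 2160+0+24·30·20=16560 → min 3240 | T₂..T₄: k=2: 0+9000+3·30·15=10350; k=3: 1800+0+3·20·15=2700 → min 2700 | T₃..T₅: k=3: 0+7500+30·20·25=22500; k=4: 9000+0+30·15·25=20250 → min 20250.
Length 4: T₁..T₄: k=1: 0+2700+24·3·15=3780; k=2: 2160+9000+24·30·15=21960; k=3: 3240+0+24·20·15=10440 → min 3780 | T₂..T₅: k=2: 0+20250+3·30·25=22500; k=3: 1800+7500+3·20·25=10800; k=4: 2700+0+3·15·25=3825 → min 3825.
Top-level splits: k=1: (T₁..T₁)·(T₂..T₅) → 0+3825+24·3·25 = 5625; k=2: (T₁..T₂)·(T₃..T₅) → 2160+20250+24·30·25 = 40410; k=3: (T₁..T₃)·(T₄..T₅) → 3240+7500+24·20·25 = 22740; k=4: (T₁..T₄)·(T₅..T₅) → 3780+0+24·15·25 = 12780.
Best split is after T₁, i.e. k = 1.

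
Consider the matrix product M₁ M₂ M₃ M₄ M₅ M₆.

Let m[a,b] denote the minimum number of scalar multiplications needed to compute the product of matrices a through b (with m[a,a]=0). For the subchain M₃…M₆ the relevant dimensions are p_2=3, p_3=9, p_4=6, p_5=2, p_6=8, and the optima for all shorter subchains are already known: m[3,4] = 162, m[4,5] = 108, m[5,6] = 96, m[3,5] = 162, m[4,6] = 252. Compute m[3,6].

210

m[3,6] = min over k∈[3,5] of m[3,k]+m[k+1,6]+p_{2}·p_k·p_{6}.
k=3: 0 + 252 + 3·9·8 = 468; k=4: 162 + 96 + 3·6·8 = 402; k=5: 162 + 0 + 3·2·8 = 210.
Minimum: 210 at k=5.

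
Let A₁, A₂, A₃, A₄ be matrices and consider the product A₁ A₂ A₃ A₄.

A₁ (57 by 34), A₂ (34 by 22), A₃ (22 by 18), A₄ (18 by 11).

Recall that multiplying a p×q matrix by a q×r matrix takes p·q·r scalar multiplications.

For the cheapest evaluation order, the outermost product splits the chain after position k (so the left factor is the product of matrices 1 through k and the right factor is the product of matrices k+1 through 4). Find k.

Adjacent pairs: A₁A₂ = 57·34·22 = 42636; A₂A₃ = 34·22·18 = 13464; A₃A₄ = 22·18·11 = 4356.
Length 3: A₁..A₃: k=1: 0+13464+57·34·18=48348; k=2: 42636+0+57·22·18=65208 → min 48348 | A₂..A₄: k=2: 0+4356+34·22·11=12584; k=3: 13464+0+34·18·11=20196 → min 12584.
Top-level splits: k=1: (A₁..A₁)·(A₂..A₄) → 0+12584+57·34·11 = 33902; k=2: (A₁..A₂)·(A₃..A₄) → 42636+4356+57·22·11 = 60786; k=3: (A₁..A₃)·(A₄..A₄) → 48348+0+57·18·11 = 59634.
Best split is after A₁, i.e. k = 1.

1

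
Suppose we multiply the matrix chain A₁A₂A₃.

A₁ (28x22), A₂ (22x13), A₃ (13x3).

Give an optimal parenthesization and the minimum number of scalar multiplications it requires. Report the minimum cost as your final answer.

2706

(A₁(A₂A₃)): cost 2706.
((A₁A₂)A₃): cost 9100.
Optimal: (A₁(A₂A₃)) with cost 2706.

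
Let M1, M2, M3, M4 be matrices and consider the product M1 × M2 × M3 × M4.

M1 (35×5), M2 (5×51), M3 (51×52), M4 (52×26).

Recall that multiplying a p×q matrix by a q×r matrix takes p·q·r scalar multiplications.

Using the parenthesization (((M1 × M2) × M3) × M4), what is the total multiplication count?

(M1 × M2): 35×5 by 5×51 → 35×51, cost 35·5·51 = 8925
((M1 × M2) × M3): 35×51 by 51×52 → 35×52, cost 35·51·52 = 92820; cumulative 101745
(((M1 × M2) × M3) × M4): 35×52 by 52×26 → 35×26, cost 35·52·26 = 47320; cumulative 149065
Total: 149065 scalar multiplications.

149065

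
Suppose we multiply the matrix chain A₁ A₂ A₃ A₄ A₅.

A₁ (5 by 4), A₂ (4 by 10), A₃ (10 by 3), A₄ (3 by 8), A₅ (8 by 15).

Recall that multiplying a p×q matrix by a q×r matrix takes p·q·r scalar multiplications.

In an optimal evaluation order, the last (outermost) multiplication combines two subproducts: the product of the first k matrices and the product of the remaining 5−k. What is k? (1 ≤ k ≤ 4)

Adjacent pairs: A₁A₂ = 5·4·10 = 200; A₂A₃ = 4·10·3 = 120; A₃A₄ = 10·3·8 = 240; A₄A₅ = 3·8·15 = 360.
Length 3: A₁..A₃: k=1: 0+120+5·4·3=180; k=2: 200+0+5·10·3=350 → min 180 | A₂..A₄: k=2: 0+240+4·10·8=560; k=3: 120+0+4·3·8=216 → min 216 | A₃..A₅: k=3: 0+360+10·3·15=810; k=4: 240+0+10·8·15=1440 → min 810.
Length 4: A₁..A₄: k=1: 0+216+5·4·8=376; k=2: 200+240+5·10·8=840; k=3: 180+0+5·3·8=300 → min 300 | A₂..A₅: k=2: 0+810+4·10·15=1410; k=3: 120+360+4·3·15=660; k=4: 216+0+4·8·15=696 → min 660.
Top-level splits: k=1: (A₁..A₁)·(A₂..A₅) → 0+660+5·4·15 = 960; k=2: (A₁..A₂)·(A₃..A₅) → 200+810+5·10·15 = 1760; k=3: (A₁..A₃)·(A₄..A₅) → 180+360+5·3·15 = 765; k=4: (A₁..A₄)·(A₅..A₅) → 300+0+5·8·15 = 900.
Best split is after A₃, i.e. k = 3.

3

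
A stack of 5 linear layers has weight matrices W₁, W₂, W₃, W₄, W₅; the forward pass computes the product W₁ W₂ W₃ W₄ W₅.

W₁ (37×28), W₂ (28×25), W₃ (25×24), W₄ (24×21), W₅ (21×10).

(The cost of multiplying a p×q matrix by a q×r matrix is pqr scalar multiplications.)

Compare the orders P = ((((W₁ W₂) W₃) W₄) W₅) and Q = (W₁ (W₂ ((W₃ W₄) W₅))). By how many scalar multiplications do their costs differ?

39308

Order P = ((((W₁ W₂) W₃) W₄) W₅): (W₁ W₂): 37×28 by 28×25 → 37×25, cost 37·28·25 = 25900; ((W₁ W₂) W₃): 37×25 by 25×24 → 37×24, cost 37·25·24 = 22200; cumulative 48100; (((W₁ W₂) W₃) W₄): 37×24 by 24×21 → 37×21, cost 37·24·21 = 18648; cumulative 66748; ((((W₁ W₂) W₃) W₄) W₅): 37×21 by 21×10 → 37×10, cost 37·21·10 = 7770; cumulative 74518. Total 74518.
Order Q = (W₁ (W₂ ((W₃ W₄) W₅))): (W₃ W₄): 25×24 by 24×21 → 25×21, cost 25·24·21 = 12600; ((W₃ W₄) W₅): 25×21 by 21×10 → 25×10, cost 25·21·10 = 5250; cumulative 17850; (W₂ ((W₃ W₄) W₅)): 28×25 by 25×10 → 28×10, cost 28·25·10 = 7000; cumulative 24850; (W₁ (W₂ ((W₃ W₄) W₅))): 37×28 by 28×10 → 37×10, cost 37·28·10 = 10360; cumulative 35210. Total 35210.
Difference: |74518 − 35210| = 39308.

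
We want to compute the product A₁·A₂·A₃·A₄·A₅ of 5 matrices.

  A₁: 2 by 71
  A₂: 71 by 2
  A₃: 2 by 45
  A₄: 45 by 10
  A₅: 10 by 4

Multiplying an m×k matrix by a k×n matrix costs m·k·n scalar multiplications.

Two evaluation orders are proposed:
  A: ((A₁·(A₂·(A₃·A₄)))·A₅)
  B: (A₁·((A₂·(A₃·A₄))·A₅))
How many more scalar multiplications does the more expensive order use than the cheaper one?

1908

Order A = ((A₁·(A₂·(A₃·A₄)))·A₅): (A₃·A₄): 2×45 by 45×10 → 2×10, cost 2·45·10 = 900; (A₂·(A₃·A₄)): 71×2 by 2×10 → 71×10, cost 71·2·10 = 1420; cumulative 2320; (A₁·(A₂·(A₃·A₄))): 2×71 by 71×10 → 2×10, cost 2·71·10 = 1420; cumulative 3740; ((A₁·(A₂·(A₃·A₄)))·A₅): 2×10 by 10×4 → 2×4, cost 2·10·4 = 80; cumulative 3820. Total 3820.
Order B = (A₁·((A₂·(A₃·A₄))·A₅)): (A₃·A₄): 2×45 by 45×10 → 2×10, cost 2·45·10 = 900; (A₂·(A₃·A₄)): 71×2 by 2×10 → 71×10, cost 71·2·10 = 1420; cumulative 2320; ((A₂·(A₃·A₄))·A₅): 71×10 by 10×4 → 71×4, cost 71·10·4 = 2840; cumulative 5160; (A₁·((A₂·(A₃·A₄))·A₅)): 2×71 by 71×4 → 2×4, cost 2·71·4 = 568; cumulative 5728. Total 5728.
Difference: |3820 − 5728| = 1908.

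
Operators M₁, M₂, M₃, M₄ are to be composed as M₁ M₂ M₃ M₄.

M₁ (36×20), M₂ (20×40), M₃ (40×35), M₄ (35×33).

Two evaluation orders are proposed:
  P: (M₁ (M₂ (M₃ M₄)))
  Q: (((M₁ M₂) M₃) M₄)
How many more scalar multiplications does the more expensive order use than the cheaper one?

24420

Order P = (M₁ (M₂ (M₃ M₄))): (M₃ M₄): 40×35 by 35×33 → 40×33, cost 40·35·33 = 46200; (M₂ (M₃ M₄)): 20×40 by 40×33 → 20×33, cost 20·40·33 = 26400; cumulative 72600; (M₁ (M₂ (M₃ M₄))): 36×20 by 20×33 → 36×33, cost 36·20·33 = 23760; cumulative 96360. Total 96360.
Order Q = (((M₁ M₂) M₃) M₄): (M₁ M₂): 36×20 by 20×40 → 36×40, cost 36·20·40 = 28800; ((M₁ M₂) M₃): 36×40 by 40×35 → 36×35, cost 36·40·35 = 50400; cumulative 79200; (((M₁ M₂) M₃) M₄): 36×35 by 35×33 → 36×33, cost 36·35·33 = 41580; cumulative 120780. Total 120780.
Difference: |96360 − 120780| = 24420.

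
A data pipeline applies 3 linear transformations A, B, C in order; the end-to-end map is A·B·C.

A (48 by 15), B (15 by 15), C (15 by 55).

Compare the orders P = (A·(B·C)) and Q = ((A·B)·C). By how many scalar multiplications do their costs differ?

1575

Order P = (A·(B·C)): (B·C): 15×15 by 15×55 → 15×55, cost 15·15·55 = 12375; (A·(B·C)): 48×15 by 15×55 → 48×55, cost 48·15·55 = 39600; cumulative 51975. Total 51975.
Order Q = ((A·B)·C): (A·B): 48×15 by 15×15 → 48×15, cost 48·15·15 = 10800; ((A·B)·C): 48×15 by 15×55 → 48×55, cost 48·15·55 = 39600; cumulative 50400. Total 50400.
Difference: |51975 − 50400| = 1575.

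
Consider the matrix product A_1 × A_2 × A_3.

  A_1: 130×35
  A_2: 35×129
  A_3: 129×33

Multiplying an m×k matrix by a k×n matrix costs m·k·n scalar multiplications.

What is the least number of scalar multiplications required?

299145

Order (A_1 × (A_2 × A_3)): (A_2 × A_3): 35×129 by 129×33 → 35×33, cost 35·129·33 = 148995; (A_1 × (A_2 × A_3)): 130×35 by 35×33 → 130×33, cost 130·35·33 = 150150; cumulative 299145. Total 299145.
Order ((A_1 × A_2) × A_3): (A_1 × A_2): 130×35 by 35×129 → 130×129, cost 130·35·129 = 586950; ((A_1 × A_2) × A_3): 130×129 by 129×33 → 130×33, cost 130·129·33 = 553410; cumulative 1140360. Total 1140360.
Minimum: 299145.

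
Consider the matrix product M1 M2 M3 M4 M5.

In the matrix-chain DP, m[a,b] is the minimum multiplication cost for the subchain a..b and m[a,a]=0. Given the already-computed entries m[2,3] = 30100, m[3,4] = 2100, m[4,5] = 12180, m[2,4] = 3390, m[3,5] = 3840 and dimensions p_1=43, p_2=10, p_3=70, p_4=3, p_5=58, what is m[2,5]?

10872

m[2,5] = min over k∈[2,4] of m[2,k]+m[k+1,5]+p_{1}·p_k·p_{5}.
k=2: 0 + 3840 + 43·10·58 = 28780; k=3: 30100 + 12180 + 43·70·58 = 216860; k=4: 3390 + 0 + 43·3·58 = 10872.
Minimum: 10872 at k=4.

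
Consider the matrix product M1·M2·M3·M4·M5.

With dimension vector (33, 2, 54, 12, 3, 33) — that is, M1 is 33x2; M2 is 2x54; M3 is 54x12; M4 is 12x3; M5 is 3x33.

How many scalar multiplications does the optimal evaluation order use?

Adjacent pairs: M1M2 = 33·2·54 = 3564; M2M3 = 2·54·12 = 1296; M3M4 = 54·12·3 = 1944; M4M5 = 12·3·33 = 1188.
Length 3: M1..M3: k=1: 0+1296+33·2·12=2088; k=2: 3564+0+33·54·12=24948 → min 2088 | M2..M4: k=2: 0+1944+2·54·3=2268; k=3: 1296+0+2·12·3=1368 → min 1368 | M3..M5: k=3: 0+1188+54·12·33=22572; k=4: 1944+0+54·3·33=7290 → min 7290.
Length 4: M1..M4: k=1: 0+1368+33·2·3=1566; k=2: 3564+1944+33·54·3=10854; k=3: 2088+0+33·12·3=3276 → min 1566 | M2..M5: k=2: 0+7290+2·54·33=10854; k=3: 1296+1188+2·12·33=3276; k=4: 1368+0+2·3·33=1566 → min 1566.
Length 5: M1..M5: k=1: 0+1566+33·2·33=3744; k=2: 3564+7290+33·54·33=69660; k=3: 2088+1188+33·12·33=16344; k=4: 1566+0+33·3·33=4833 → min 3744.
Optimal order: (M1·(((M2·M3)·M4)·M5)) with cost 3744.

3744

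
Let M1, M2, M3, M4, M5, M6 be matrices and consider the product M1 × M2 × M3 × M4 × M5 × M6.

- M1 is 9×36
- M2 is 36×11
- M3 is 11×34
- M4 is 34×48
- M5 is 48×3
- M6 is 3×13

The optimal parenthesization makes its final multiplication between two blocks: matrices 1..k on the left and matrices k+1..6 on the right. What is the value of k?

5

Adjacent pairs: M1M2 = 9·36·11 = 3564; M2M3 = 36·11·34 = 13464; M3M4 = 11·34·48 = 17952; M4M5 = 34·48·3 = 4896; M5M6 = 48·3·13 = 1872.
Length 3: M1..M3: k=1: 0+13464+9·36·34=24480; k=2: 3564+0+9·11·34=6930 → min 6930 | M2..M4: k=2: 0+17952+36·11·48=36960; k=3: 13464+0+36·34·48=72216 → min 36960 | M3..M5: k=3: 0+4896+11·34·3=6018; k=4: 17952+0+11·48·3=19536 → min 6018 | M4..M6: k=4: 0+1872+34·48·13=23088; k=5: 4896+0+34·3·13=6222 → min 6222.
Length 4: M1..M4: k=1: 0+36960+9·36·48=52512; k=2: 3564+17952+9·11·48=26268; k=3: 6930+0+9·34·48=21618 → min 21618 | M2..M5: k=2: 0+6018+36·11·3=7206; k=3: 13464+4896+36·34·3=22032; k=4: 36960+0+36·48·3=42144 → min 7206 | M3..M6: k=3: 0+6222+11·34·13=11084; k=4: 17952+1872+11·48·13=26688; k=5: 6018+0+11·3·13=6447 → min 6447.
Length 5: M1..M5: k=1: 0+7206+9·36·3=8178; k=2: 3564+6018+9·11·3=9879; k=3: 6930+4896+9·34·3=12744; k=4: 21618+0+9·48·3=22914 → min 8178 | M2..M6: k=2: 0+6447+36·11·13=11595; k=3: 13464+6222+36·34·13=35598; k=4: 36960+1872+36·48·13=61296; k=5: 7206+0+36·3·13=8610 → min 8610.
Top-level splits: k=1: (M1..M1)·(M2..M6) → 0+8610+9·36·13 = 12822; k=2: (M1..M2)·(M3..M6) → 3564+6447+9·11·13 = 11298; k=3: (M1..M3)·(M4..M6) → 6930+6222+9·34·13 = 17130; k=4: (M1..M4)·(M5..M6) → 21618+1872+9·48·13 = 29106; k=5: (M1..M5)·(M6..M6) → 8178+0+9·3·13 = 8529.
Best split is after M5, i.e. k = 5.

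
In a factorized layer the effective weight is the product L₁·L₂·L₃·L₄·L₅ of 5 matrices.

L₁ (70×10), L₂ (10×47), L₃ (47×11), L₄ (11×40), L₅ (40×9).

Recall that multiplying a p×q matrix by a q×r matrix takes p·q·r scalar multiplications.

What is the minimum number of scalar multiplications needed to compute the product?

16420

Adjacent pairs: L₁L₂ = 70·10·47 = 32900; L₂L₃ = 10·47·11 = 5170; L₃L₄ = 47·11·40 = 20680; L₄L₅ = 11·40·9 = 3960.
Length 3: L₁..L₃: k=1: 0+5170+70·10·11=12870; k=2: 32900+0+70·47·11=69090 → min 12870 | L₂..L₄: k=2: 0+20680+10·47·40=39480; k=3: 5170+0+10·11·40=9570 → min 9570 | L₃..L₅: k=3: 0+3960+47·11·9=8613; k=4: 20680+0+47·40·9=37600 → min 8613.
Length 4: L₁..L₄: k=1: 0+9570+70·10·40=37570; k=2: 32900+20680+70·47·40=185180; k=3: 12870+0+70·11·40=43670 → min 37570 | L₂..L₅: k=2: 0+8613+10·47·9=12843; k=3: 5170+3960+10·11·9=10120; k=4: 9570+0+10·40·9=13170 → min 10120.
Length 5: L₁..L₅: k=1: 0+10120+70·10·9=16420; k=2: 32900+8613+70·47·9=71123; k=3: 12870+3960+70·11·9=23760; k=4: 37570+0+70·40·9=62770 → min 16420.
Optimal order: (L₁·((L₂·L₃)·(L₄·L₅))) with cost 16420.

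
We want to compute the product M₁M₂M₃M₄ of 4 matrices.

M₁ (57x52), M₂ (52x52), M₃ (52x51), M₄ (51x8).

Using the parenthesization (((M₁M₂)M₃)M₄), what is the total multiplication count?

(M₁M₂): 57×52 by 52×52 → 57×52, cost 57·52·52 = 154128
((M₁M₂)M₃): 57×52 by 52×51 → 57×51, cost 57·52·51 = 151164; cumulative 305292
(((M₁M₂)M₃)M₄): 57×51 by 51×8 → 57×8, cost 57·51·8 = 23256; cumulative 328548
Total: 328548 scalar multiplications.

328548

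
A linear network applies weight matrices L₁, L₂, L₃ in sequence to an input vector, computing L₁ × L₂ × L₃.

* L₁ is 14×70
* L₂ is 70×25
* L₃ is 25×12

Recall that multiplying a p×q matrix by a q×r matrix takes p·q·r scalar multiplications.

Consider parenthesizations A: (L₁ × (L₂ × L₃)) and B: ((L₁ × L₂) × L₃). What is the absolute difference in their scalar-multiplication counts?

Order A = (L₁ × (L₂ × L₃)): (L₂ × L₃): 70×25 by 25×12 → 70×12, cost 70·25·12 = 21000; (L₁ × (L₂ × L₃)): 14×70 by 70×12 → 14×12, cost 14·70·12 = 11760; cumulative 32760. Total 32760.
Order B = ((L₁ × L₂) × L₃): (L₁ × L₂): 14×70 by 70×25 → 14×25, cost 14·70·25 = 24500; ((L₁ × L₂) × L₃): 14×25 by 25×12 → 14×12, cost 14·25·12 = 4200; cumulative 28700. Total 28700.
Difference: |32760 − 28700| = 4060.

4060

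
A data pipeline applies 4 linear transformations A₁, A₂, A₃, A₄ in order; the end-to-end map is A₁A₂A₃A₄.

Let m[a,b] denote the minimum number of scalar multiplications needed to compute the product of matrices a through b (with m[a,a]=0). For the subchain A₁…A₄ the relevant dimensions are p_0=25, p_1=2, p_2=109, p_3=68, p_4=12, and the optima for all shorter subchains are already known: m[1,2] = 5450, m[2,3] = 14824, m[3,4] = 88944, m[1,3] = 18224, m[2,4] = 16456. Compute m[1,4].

17056

m[1,4] = min over k∈[1,3] of m[1,k]+m[k+1,4]+p_{0}·p_k·p_{4}.
k=1: 0 + 16456 + 25·2·12 = 17056; k=2: 5450 + 88944 + 25·109·12 = 127094; k=3: 18224 + 0 + 25·68·12 = 38624.
Minimum: 17056 at k=1.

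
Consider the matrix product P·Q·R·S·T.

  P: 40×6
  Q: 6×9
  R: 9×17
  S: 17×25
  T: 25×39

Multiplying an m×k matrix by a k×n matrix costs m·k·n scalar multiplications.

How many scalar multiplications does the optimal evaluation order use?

18678

Adjacent pairs: PQ = 40·6·9 = 2160; QR = 6·9·17 = 918; RS = 9·17·25 = 3825; ST = 17·25·39 = 16575.
Length 3: P..R: k=1: 0+918+40·6·17=4998; k=2: 2160+0+40·9·17=8280 → min 4998 | Q..S: k=2: 0+3825+6·9·25=5175; k=3: 918+0+6·17·25=3468 → min 3468 | R..T: k=3: 0+16575+9·17·39=22542; k=4: 3825+0+9·25·39=12600 → min 12600.
Length 4: P..S: k=1: 0+3468+40·6·25=9468; k=2: 2160+3825+40·9·25=14985; k=3: 4998+0+40·17·25=21998 → min 9468 | Q..T: k=2: 0+12600+6·9·39=14706; k=3: 918+16575+6·17·39=21471; k=4: 3468+0+6·25·39=9318 → min 9318.
Length 5: P..T: k=1: 0+9318+40·6·39=18678; k=2: 2160+12600+40·9·39=28800; k=3: 4998+16575+40·17·39=48093; k=4: 9468+0+40·25·39=48468 → min 18678.
Optimal order: (P·(((Q·R)·S)·T)) with cost 18678.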